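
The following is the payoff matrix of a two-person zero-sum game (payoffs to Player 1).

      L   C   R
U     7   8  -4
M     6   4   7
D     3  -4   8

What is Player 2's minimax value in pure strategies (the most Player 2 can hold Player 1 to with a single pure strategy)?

Column maxima: L → 7, C → 8, R → 8.
The smallest of these is 7.

7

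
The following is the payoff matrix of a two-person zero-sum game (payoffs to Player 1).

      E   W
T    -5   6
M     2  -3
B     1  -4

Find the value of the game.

Row minima: T → -5, M → -3, B → -4; maximin = -3.
Column maxima: E → 2, W → 6; minimax = 2.
-3 ≠ 2, so there is no saddle point; optimal play is mixed.
B is strictly dominated by M, so Player 1 never plays it.
On the remaining 2×2 (T, M vs E, W):
Let Player 1 play T with probability p. Expected payoff against E: (-5)p + 2(1−p) = −7p + 2; against W: 6p + (-3)(1−p) = 9p − 3.
Setting these equal: −7p + 2 = 9p − 3 ⇒ −16p = -5 ⇒ p = 5/16, and the value is (-7)·(5/16) + 2 = -3/16.
For Player 2: with q = P(E), equating T's and M's payoffs gives −11q + 6 = 5q − 3 ⇒ q = 9/16.

-3/16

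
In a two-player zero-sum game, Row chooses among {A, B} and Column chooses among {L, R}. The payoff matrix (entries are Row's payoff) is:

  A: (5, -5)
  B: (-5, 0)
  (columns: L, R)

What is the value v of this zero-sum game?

Row minima: A → -5, B → -5; maximin = -5.
Column maxima: L → 5, R → 0; minimax = 0.
-5 ≠ 0, so there is no saddle point; optimal play is mixed.
Let Row play A with probability p. Expected payoff against L: 5p + (-5)(1−p) = 10p − 5; against R: (-5)p + 0(1−p) = −5p.
Setting these equal: 10p − 5 = −5p ⇒ 15p = 5 ⇒ p = 1/3, and the value is (10)·(1/3) − 5 = -5/3.
For Column: with q = P(L), equating A's and B's payoffs gives 10q − 5 = −5q ⇒ q = 1/3.

-5/3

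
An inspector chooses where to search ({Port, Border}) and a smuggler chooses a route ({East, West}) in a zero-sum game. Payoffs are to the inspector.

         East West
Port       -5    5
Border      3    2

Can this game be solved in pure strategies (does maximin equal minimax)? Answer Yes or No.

No

Row minima: Port → -5, Border → 2; maximin = 2.
Column maxima: East → 3, West → 5; minimax = 3.
2 ≠ 3, so no pure-strategy equilibrium exists.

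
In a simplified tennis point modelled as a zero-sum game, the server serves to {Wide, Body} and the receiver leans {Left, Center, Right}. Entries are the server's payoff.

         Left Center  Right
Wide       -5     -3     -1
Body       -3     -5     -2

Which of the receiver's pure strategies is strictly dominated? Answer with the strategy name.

Left holds the server's payoff strictly below Right in every row: -5 < -1, -3 < -2.
So Right is strictly dominated for the receiver.

Right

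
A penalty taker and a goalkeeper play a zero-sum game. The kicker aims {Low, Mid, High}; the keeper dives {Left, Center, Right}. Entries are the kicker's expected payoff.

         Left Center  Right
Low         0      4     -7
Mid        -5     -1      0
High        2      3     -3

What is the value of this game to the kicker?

-3/2

Row minima: Low → -7, Mid → -5, High → -3; maximin = -3.
Column maxima: Left → 2, Center → 4, Right → 0; minimax = 0.
-3 ≠ 0, so there is no saddle point; optimal play is mixed.
Center is strictly dominated by Left (it gives the kicker strictly more in every row), so the keeper never plays it.
With Center eliminated, Low is strictly dominated by High (High gives the kicker strictly more in every remaining column), so the kicker never plays it.
On the remaining 2×2 (Mid, High vs Left, Right):
Let the kicker play Mid with probability p. Expected payoff against Left: (-5)p + 2(1−p) = −7p + 2; against Right: 0p + (-3)(1−p) = 3p − 3.
Setting these equal: −7p + 2 = 3p − 3 ⇒ −10p = -5 ⇒ p = 1/2, and the value is (-7)·(1/2) + 2 = -3/2.
For the keeper: with q = P(Left), equating Mid's and High's payoffs gives −5q = 5q − 3 ⇒ q = 3/10.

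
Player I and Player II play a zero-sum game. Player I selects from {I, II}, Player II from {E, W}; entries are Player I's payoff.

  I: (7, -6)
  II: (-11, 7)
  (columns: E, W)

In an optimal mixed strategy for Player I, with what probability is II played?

13/31

Row minima: I → -6, II → -11; maximin = -6.
Column maxima: E → 7, W → 7; minimax = 7.
-6 ≠ 7, so there is no saddle point; optimal play is mixed.
Let Player I play I with probability p. Expected payoff against E: 7p + (-11)(1−p) = 18p − 11; against W: (-6)p + 7(1−p) = −13p + 7.
Setting these equal: 18p − 11 = −13p + 7 ⇒ 31p = 18 ⇒ p = 18/31, and the value is (18)·(18/31) − 11 = -17/31.
For Player II: with q = P(E), equating I's and II's payoffs gives 13q − 6 = −18q + 7 ⇒ q = 13/31.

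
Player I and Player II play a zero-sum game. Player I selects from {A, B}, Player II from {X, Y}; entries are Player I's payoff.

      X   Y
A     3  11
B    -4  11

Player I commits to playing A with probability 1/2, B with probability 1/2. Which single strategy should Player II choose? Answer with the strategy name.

If Player II plays X, Player I's expected payoff is (1/2)·3 + (1/2)·(-4) = -1/2.
If Player II plays Y, Player I's expected payoff is (1/2)·11 + (1/2)·11 = 11.
Player II minimizes Player I's payoff; the smallest is -1/2, so the best response is X.

X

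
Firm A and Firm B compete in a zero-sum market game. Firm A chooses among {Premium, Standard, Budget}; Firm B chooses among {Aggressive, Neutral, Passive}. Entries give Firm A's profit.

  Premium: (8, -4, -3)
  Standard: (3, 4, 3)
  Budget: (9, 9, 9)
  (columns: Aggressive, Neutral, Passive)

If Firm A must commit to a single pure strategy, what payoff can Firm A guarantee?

9

Row minima: Premium → -4, Standard → 3, Budget → 9.
The best of these is 9.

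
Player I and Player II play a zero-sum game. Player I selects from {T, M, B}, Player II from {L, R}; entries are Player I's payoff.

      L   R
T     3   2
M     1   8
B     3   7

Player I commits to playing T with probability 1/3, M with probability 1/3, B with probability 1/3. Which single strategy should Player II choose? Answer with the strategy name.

If Player II plays L, Player I's expected payoff is (1/3)·3 + (1/3)·1 + (1/3)·3 = 7/3.
If Player II plays R, Player I's expected payoff is (1/3)·2 + (1/3)·8 + (1/3)·7 = 17/3.
Player II minimizes Player I's payoff; the smallest is 7/3, so the best response is L.

L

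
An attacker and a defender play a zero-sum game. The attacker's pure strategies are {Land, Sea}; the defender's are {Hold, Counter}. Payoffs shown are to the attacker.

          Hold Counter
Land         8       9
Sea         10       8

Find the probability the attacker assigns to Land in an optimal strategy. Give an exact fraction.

Row minima: Land → 8, Sea → 8; maximin = 8.
Column maxima: Hold → 10, Counter → 9; minimax = 9.
8 ≠ 9, so there is no saddle point; optimal play is mixed.
Let the attacker play Land with probability p. Expected payoff against Hold: 8p + 10(1−p) = −2p + 10; against Counter: 9p + 8(1−p) = p + 8.
Setting these equal: −2p + 10 = p + 8 ⇒ −3p = -2 ⇒ p = 2/3, and the value is (-2)·(2/3) + 10 = 26/3.
For the defender: with q = P(Hold), equating Land's and Sea's payoffs gives −q + 9 = 2q + 8 ⇒ q = 1/3.

2/3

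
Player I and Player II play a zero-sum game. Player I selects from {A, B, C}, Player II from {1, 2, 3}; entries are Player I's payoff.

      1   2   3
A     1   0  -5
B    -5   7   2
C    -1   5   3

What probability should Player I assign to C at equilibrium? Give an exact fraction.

Row minima: A → -5, B → -5, C → -1; maximin = -1.
Column maxima: 1 → 1, 2 → 7, 3 → 3; minimax = 1.
-1 ≠ 1, so there is no saddle point; optimal play is mixed.
2 is strictly dominated by 3 (it gives Player I strictly more in every row), so Player II never plays it.
With 2 eliminated, B is strictly dominated by C (C gives Player I strictly more in every remaining column), so Player I never plays it.
On the remaining 2×2 (A, C vs 1, 3):
Let Player I play A with probability p. Expected payoff against 1: 1p + (-1)(1−p) = 2p − 1; against 3: (-5)p + 3(1−p) = −8p + 3.
Setting these equal: 2p − 1 = −8p + 3 ⇒ 10p = 4 ⇒ p = 2/5, and the value is (2)·(2/5) − 1 = -1/5.
For Player II: with q = P(1), equating A's and C's payoffs gives 6q − 5 = −4q + 3 ⇒ q = 4/5.

3/5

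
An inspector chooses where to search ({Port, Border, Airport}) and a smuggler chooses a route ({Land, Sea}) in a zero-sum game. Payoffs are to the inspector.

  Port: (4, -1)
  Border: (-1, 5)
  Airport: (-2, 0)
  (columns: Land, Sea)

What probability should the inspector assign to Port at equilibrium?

Row minima: Port → -1, Border → -1, Airport → -2; maximin = -1.
Column maxima: Land → 4, Sea → 5; minimax = 4.
-1 ≠ 4, so there is no saddle point; optimal play is mixed.
Airport is strictly dominated by Border, so the inspector never plays it.
On the remaining 2×2 (Port, Border vs Land, Sea):
Let the inspector play Port with probability p. Expected payoff against Land: 4p + (-1)(1−p) = 5p − 1; against Sea: (-1)p + 5(1−p) = −6p + 5.
Setting these equal: 5p − 1 = −6p + 5 ⇒ 11p = 6 ⇒ p = 6/11, and the value is (5)·(6/11) − 1 = 19/11.
For the smuggler: with q = P(Land), equating Port's and Border's payoffs gives 5q − 1 = −6q + 5 ⇒ q = 6/11.

6/11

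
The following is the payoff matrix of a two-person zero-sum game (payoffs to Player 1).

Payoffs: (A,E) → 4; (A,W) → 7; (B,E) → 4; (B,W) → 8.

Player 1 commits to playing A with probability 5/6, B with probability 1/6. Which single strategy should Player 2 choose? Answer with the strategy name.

E

If Player 2 plays E, Player 1's expected payoff is (5/6)·4 + (1/6)·4 = 4.
If Player 2 plays W, Player 1's expected payoff is (5/6)·7 + (1/6)·8 = 43/6.
Player 2 minimizes Player 1's payoff; the smallest is 4, so the best response is E.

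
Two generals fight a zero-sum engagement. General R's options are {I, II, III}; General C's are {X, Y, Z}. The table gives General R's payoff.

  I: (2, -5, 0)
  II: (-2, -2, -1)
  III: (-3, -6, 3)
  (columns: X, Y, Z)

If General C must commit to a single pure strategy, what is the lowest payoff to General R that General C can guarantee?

-2

Column maxima: X → 2, Y → -2, Z → 3.
The smallest of these is -2.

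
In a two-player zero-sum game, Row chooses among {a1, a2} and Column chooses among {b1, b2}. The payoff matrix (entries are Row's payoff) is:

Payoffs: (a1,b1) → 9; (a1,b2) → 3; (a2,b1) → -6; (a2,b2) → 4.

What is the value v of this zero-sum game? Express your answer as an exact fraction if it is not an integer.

Row minima: a1 → 3, a2 → -6; maximin = 3.
Column maxima: b1 → 9, b2 → 4; minimax = 4.
3 ≠ 4, so there is no saddle point; optimal play is mixed.
Let Row play a1 with probability p. Expected payoff against b1: 9p + (-6)(1−p) = 15p − 6; against b2: 3p + 4(1−p) = −p + 4.
Setting these equal: 15p − 6 = −p + 4 ⇒ 16p = 10 ⇒ p = 5/8, and the value is (15)·(5/8) − 6 = 27/8.
For Column: with q = P(b1), equating a1's and a2's payoffs gives 6q + 3 = −10q + 4 ⇒ q = 1/16.

27/8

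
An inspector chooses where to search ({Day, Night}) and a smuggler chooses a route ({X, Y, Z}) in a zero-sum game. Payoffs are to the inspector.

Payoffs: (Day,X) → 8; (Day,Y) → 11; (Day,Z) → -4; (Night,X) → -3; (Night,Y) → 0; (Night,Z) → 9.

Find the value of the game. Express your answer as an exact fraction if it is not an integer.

5/2

Row minima: Day → -4, Night → -3; maximin = -3.
Column maxima: X → 8, Y → 11, Z → 9; minimax = 8.
-3 ≠ 8, so there is no saddle point; optimal play is mixed.
Y is strictly dominated by X (it gives the inspector strictly more in every row), so the smuggler never plays it.
On the remaining 2×2 (Day, Night vs X, Z):
Let the inspector play Day with probability p. Expected payoff against X: 8p + (-3)(1−p) = 11p − 3; against Z: (-4)p + 9(1−p) = −13p + 9.
Setting these equal: 11p − 3 = −13p + 9 ⇒ 24p = 12 ⇒ p = 1/2, and the value is (11)·(1/2) − 3 = 5/2.
For the smuggler: with q = P(X), equating Day's and Night's payoffs gives 12q − 4 = −12q + 9 ⇒ q = 13/24.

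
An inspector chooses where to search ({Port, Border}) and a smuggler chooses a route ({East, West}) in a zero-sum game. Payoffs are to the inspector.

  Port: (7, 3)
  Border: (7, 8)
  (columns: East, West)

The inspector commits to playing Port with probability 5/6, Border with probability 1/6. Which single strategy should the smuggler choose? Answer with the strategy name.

If the smuggler plays East, the inspector's expected payoff is (5/6)·7 + (1/6)·7 = 7.
If the smuggler plays West, the inspector's expected payoff is (5/6)·3 + (1/6)·8 = 23/6.
The smuggler minimizes the inspector's payoff; the smallest is 23/6, so the best response is West.

West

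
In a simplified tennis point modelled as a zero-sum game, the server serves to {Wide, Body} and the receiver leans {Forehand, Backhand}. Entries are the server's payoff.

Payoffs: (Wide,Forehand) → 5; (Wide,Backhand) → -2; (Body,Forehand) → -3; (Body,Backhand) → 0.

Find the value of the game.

Row minima: Wide → -2, Body → -3; maximin = -2.
Column maxima: Forehand → 5, Backhand → 0; minimax = 0.
-2 ≠ 0, so there is no saddle point; optimal play is mixed.
Let the server play Wide with probability p. Expected payoff against Forehand: 5p + (-3)(1−p) = 8p − 3; against Backhand: (-2)p + 0(1−p) = −2p.
Setting these equal: 8p − 3 = −2p ⇒ 10p = 3 ⇒ p = 3/10, and the value is (8)·(3/10) − 3 = -3/5.
For the receiver: with q = P(Forehand), equating Wide's and Body's payoffs gives 7q − 2 = −3q ⇒ q = 1/5.

-3/5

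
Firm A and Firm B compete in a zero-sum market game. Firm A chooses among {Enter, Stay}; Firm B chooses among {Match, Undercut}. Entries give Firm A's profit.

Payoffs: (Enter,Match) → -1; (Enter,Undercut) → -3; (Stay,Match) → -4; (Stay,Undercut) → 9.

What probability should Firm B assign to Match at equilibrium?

4/5

Row minima: Enter → -3, Stay → -4; maximin = -3.
Column maxima: Match → -1, Undercut → 9; minimax = -1.
-3 ≠ -1, so there is no saddle point; optimal play is mixed.
Let Firm A play Enter with probability p. Expected payoff against Match: (-1)p + (-4)(1−p) = 3p − 4; against Undercut: (-3)p + 9(1−p) = −12p + 9.
Setting these equal: 3p − 4 = −12p + 9 ⇒ 15p = 13 ⇒ p = 13/15, and the value is (3)·(13/15) − 4 = -7/5.
For Firm B: with q = P(Match), equating Enter's and Stay's payoffs gives 2q − 3 = −13q + 9 ⇒ q = 4/5.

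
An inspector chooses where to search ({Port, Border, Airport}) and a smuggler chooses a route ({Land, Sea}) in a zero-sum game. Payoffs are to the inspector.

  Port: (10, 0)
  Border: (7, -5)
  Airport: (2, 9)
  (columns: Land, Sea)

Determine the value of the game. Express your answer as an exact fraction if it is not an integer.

90/17

Row minima: Port → 0, Border → -5, Airport → 2; maximin = 2.
Column maxima: Land → 10, Sea → 9; minimax = 9.
2 ≠ 9, so there is no saddle point; optimal play is mixed.
Border is strictly dominated by Port, so the inspector never plays it.
On the remaining 2×2 (Port, Airport vs Land, Sea):
Let the inspector play Port with probability p. Expected payoff against Land: 10p + 2(1−p) = 8p + 2; against Sea: 0p + 9(1−p) = −9p + 9.
Setting these equal: 8p + 2 = −9p + 9 ⇒ 17p = 7 ⇒ p = 7/17, and the value is (8)·(7/17) + 2 = 90/17.
For the smuggler: with q = P(Land), equating Port's and Airport's payoffs gives 10q = −7q + 9 ⇒ q = 9/17.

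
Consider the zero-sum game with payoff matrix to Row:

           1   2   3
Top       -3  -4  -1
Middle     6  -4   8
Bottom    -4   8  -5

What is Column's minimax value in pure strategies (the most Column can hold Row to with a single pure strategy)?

Column maxima: 1 → 6, 2 → 8, 3 → 8.
The smallest of these is 6.

6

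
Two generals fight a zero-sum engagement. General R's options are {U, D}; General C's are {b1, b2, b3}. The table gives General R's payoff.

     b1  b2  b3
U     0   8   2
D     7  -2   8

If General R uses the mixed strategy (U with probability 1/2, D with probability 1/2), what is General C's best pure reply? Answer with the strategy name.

b2

If General C plays b1, General R's expected payoff is (1/2)·0 + (1/2)·7 = 7/2.
If General C plays b2, General R's expected payoff is (1/2)·8 + (1/2)·(-2) = 3.
If General C plays b3, General R's expected payoff is (1/2)·2 + (1/2)·8 = 5.
General C minimizes General R's payoff; the smallest is 3, so the best response is b2.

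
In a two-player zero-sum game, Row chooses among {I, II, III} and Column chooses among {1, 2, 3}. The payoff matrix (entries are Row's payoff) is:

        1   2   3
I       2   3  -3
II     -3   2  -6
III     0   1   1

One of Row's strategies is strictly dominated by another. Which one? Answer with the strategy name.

II

I gives a strictly higher payoff than II against every column: 2 > -3, 3 > 2, -3 > -6.
So II is strictly dominated and Row never plays it.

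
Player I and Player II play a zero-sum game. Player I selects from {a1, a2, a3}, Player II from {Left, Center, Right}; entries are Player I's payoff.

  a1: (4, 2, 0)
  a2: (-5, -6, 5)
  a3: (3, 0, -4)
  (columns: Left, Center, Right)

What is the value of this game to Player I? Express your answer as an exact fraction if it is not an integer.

Row minima: a1 → 0, a2 → -6, a3 → -4; maximin = 0.
Column maxima: Left → 4, Center → 2, Right → 5; minimax = 2.
0 ≠ 2, so there is no saddle point; optimal play is mixed.
a3 is strictly dominated by a1, so Player I never plays it.
Left is strictly dominated by Center (it gives Player I strictly more in every row), so Player II never plays it.
On the remaining 2×2 (a1, a2 vs Center, Right):
Let Player I play a1 with probability p. Expected payoff against Center: 2p + (-6)(1−p) = 8p − 6; against Right: 0p + 5(1−p) = −5p + 5.
Setting these equal: 8p − 6 = −5p + 5 ⇒ 13p = 11 ⇒ p = 11/13, and the value is (8)·(11/13) − 6 = 10/13.
For Player II: with q = P(Center), equating a1's and a2's payoffs gives 2q = −11q + 5 ⇒ q = 5/13.

10/13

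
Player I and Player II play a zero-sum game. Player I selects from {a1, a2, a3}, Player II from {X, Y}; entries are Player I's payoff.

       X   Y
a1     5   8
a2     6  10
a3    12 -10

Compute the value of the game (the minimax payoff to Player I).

90/13

Row minima: a1 → 5, a2 → 6, a3 → -10; maximin = 6.
Column maxima: X → 12, Y → 10; minimax = 10.
6 ≠ 10, so there is no saddle point; optimal play is mixed.
a1 is strictly dominated by a2, so Player I never plays it.
On the remaining 2×2 (a2, a3 vs X, Y):
Let Player I play a2 with probability p. Expected payoff against X: 6p + 12(1−p) = −6p + 12; against Y: 10p + (-10)(1−p) = 20p − 10.
Setting these equal: −6p + 12 = 20p − 10 ⇒ −26p = -22 ⇒ p = 11/13, and the value is (-6)·(11/13) + 12 = 90/13.
For Player II: with q = P(X), equating a2's and a3's payoffs gives −4q + 10 = 22q − 10 ⇒ q = 10/13.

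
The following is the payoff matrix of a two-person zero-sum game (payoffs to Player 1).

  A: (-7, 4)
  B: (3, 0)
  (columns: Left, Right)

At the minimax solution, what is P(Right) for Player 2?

Row minima: A → -7, B → 0; maximin = 0.
Column maxima: Left → 3, Right → 4; minimax = 3.
0 ≠ 3, so there is no saddle point; optimal play is mixed.
Let Player 1 play A with probability p. Expected payoff against Left: (-7)p + 3(1−p) = −10p + 3; against Right: 4p + 0(1−p) = 4p.
Setting these equal: −10p + 3 = 4p ⇒ −14p = -3 ⇒ p = 3/14, and the value is (-10)·(3/14) + 3 = 6/7.
For Player 2: with q = P(Left), equating A's and B's payoffs gives −11q + 4 = 3q ⇒ q = 2/7.

5/7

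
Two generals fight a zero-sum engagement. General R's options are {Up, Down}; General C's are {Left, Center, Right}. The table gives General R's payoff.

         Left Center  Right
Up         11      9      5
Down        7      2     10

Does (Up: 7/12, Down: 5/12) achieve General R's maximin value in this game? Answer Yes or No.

Against Left this mix gives (7/12)·11 + (5/12)·7 = 28/3.
Against Center this mix gives (7/12)·9 + (5/12)·2 = 73/12.
Against Right this mix gives (7/12)·5 + (5/12)·10 = 85/12.
General C will play Center, holding General R to 73/12. Shifting weight toward the row that does better against Center would raise this floor (the equalizing mix achieves 20/3 against both Center and Right), so the proposed strategy is not optimal.

No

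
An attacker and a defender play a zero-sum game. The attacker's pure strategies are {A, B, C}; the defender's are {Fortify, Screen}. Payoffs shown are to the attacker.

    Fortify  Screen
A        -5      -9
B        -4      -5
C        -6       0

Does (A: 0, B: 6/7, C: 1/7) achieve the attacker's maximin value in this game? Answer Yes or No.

Yes

Against Fortify this mix gives (6/7)·(-4) + (1/7)·(-6) = -30/7.
Against Screen this mix gives (6/7)·(-5) + (1/7)·0 = -30/7.
All of the defender's active replies (Fortify, Screen) yield -30/7, and no column does worse for the attacker. The mix makes the defender indifferent and guarantees -30/7, so it is optimal.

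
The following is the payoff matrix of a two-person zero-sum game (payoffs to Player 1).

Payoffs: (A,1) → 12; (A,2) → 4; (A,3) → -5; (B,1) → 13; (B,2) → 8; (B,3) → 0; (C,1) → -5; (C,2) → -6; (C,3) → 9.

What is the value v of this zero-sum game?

72/23

Row minima: A → -5, B → 0, C → -6; maximin = 0.
Column maxima: 1 → 13, 2 → 8, 3 → 9; minimax = 8.
0 ≠ 8, so there is no saddle point; optimal play is mixed.
A is strictly dominated by B, so Player 1 never plays it.
1 is strictly dominated by 2 (it gives Player 1 strictly more in every row), so Player 2 never plays it.
On the remaining 2×2 (B, C vs 2, 3):
Let Player 1 play B with probability p. Expected payoff against 2: 8p + (-6)(1−p) = 14p − 6; against 3: 0p + 9(1−p) = −9p + 9.
Setting these equal: 14p − 6 = −9p + 9 ⇒ 23p = 15 ⇒ p = 15/23, and the value is (14)·(15/23) − 6 = 72/23.
For Player 2: with q = P(2), equating B's and C's payoffs gives 8q = −15q + 9 ⇒ q = 9/23.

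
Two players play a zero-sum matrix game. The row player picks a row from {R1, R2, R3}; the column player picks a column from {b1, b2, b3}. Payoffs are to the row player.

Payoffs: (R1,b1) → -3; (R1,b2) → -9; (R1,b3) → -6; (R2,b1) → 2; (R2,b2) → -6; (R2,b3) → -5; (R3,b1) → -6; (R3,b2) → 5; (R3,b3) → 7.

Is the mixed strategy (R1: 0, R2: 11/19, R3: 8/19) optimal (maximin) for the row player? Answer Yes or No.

Yes

Against b1 this mix gives (11/19)·2 + (8/19)·(-6) = -26/19.
Against b2 this mix gives (11/19)·(-6) + (8/19)·5 = -26/19.
Against b3 this mix gives (11/19)·(-5) + (8/19)·7 = 1/19.
All of the column player's active replies (b1, b2) yield -26/19, and no column does worse for the row player. The mix makes the column player indifferent and guarantees -26/19, so it is optimal.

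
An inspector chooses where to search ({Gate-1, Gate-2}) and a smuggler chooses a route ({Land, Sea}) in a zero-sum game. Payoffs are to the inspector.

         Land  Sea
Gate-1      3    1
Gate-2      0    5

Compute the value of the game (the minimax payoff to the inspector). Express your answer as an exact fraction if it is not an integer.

Row minima: Gate-1 → 1, Gate-2 → 0; maximin = 1.
Column maxima: Land → 3, Sea → 5; minimax = 3.
1 ≠ 3, so there is no saddle point; optimal play is mixed.
Let the inspector play Gate-1 with probability p. Expected payoff against Land: 3p + 0(1−p) = 3p; against Sea: 1p + 5(1−p) = −4p + 5.
Setting these equal: 3p = −4p + 5 ⇒ 7p = 5 ⇒ p = 5/7, and the value is (3)·(5/7) = 15/7.
For the smuggler: with q = P(Land), equating Gate-1's and Gate-2's payoffs gives 2q + 1 = −5q + 5 ⇒ q = 4/7.

15/7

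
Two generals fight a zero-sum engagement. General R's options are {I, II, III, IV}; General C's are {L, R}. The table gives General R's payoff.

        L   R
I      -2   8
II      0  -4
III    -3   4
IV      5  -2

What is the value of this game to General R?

Row minima: I → -2, II → -4, III → -3, IV → -2; maximin = -2.
Column maxima: L → 5, R → 8; minimax = 5.
-2 ≠ 5, so there is no saddle point; optimal play is mixed.
II is strictly dominated by IV, so General R never plays it.
III is strictly dominated by I, so General R never plays it.
On the remaining 2×2 (I, IV vs L, R):
Let General R play I with probability p. Expected payoff against L: (-2)p + 5(1−p) = −7p + 5; against R: 8p + (-2)(1−p) = 10p − 2.
Setting these equal: −7p + 5 = 10p − 2 ⇒ −17p = -7 ⇒ p = 7/17, and the value is (-7)·(7/17) + 5 = 36/17.
For General C: with q = P(L), equating I's and IV's payoffs gives −10q + 8 = 7q − 2 ⇒ q = 10/17.

36/17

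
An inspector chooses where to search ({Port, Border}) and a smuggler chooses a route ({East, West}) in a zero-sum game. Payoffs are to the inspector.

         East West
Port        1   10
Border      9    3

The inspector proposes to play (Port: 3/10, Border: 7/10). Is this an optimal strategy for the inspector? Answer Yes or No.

No

Against East this mix gives (3/10)·1 + (7/10)·9 = 33/5.
Against West this mix gives (3/10)·10 + (7/10)·3 = 51/10.
The smuggler will play West, holding the inspector to 51/10. Shifting weight toward the row that does better against West would raise this floor (the equalizing mix achieves 29/5 against both West and East), so the proposed strategy is not optimal.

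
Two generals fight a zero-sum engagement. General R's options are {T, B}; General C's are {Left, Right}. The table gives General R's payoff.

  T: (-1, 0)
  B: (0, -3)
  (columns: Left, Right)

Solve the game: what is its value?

Row minima: T → -1, B → -3; maximin = -1.
Column maxima: Left → 0, Right → 0; minimax = 0.
-1 ≠ 0, so there is no saddle point; optimal play is mixed.
Let General R play T with probability p. Expected payoff against Left: (-1)p + 0(1−p) = −p; against Right: 0p + (-3)(1−p) = 3p − 3.
Setting these equal: −p = 3p − 3 ⇒ −4p = -3 ⇒ p = 3/4, and the value is (-1)·(3/4) = -3/4.
For General C: with q = P(Left), equating T's and B's payoffs gives −q = 3q − 3 ⇒ q = 3/4.

-3/4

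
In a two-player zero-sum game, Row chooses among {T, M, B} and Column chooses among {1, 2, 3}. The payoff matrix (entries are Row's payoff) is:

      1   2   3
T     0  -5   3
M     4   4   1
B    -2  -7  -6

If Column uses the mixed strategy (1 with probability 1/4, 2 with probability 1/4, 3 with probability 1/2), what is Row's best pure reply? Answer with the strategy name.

M

Expected payoff of T: (1/4)·0 + (1/4)·(-5) + (1/2)·3 = 1/4.
Expected payoff of M: (1/4)·4 + (1/4)·4 + (1/2)·1 = 5/2.
Expected payoff of B: (1/4)·(-2) + (1/4)·(-7) + (1/2)·(-6) = -21/4.
The largest is 5/2, so Row's best response is M.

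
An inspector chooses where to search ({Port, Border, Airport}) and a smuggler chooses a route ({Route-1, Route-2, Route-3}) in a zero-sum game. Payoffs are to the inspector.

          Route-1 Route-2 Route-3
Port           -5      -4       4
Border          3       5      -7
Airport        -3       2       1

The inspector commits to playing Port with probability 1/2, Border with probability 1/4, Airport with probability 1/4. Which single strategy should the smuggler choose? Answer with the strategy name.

If the smuggler plays Route-1, the inspector's expected payoff is (1/2)·(-5) + (1/4)·3 + (1/4)·(-3) = -5/2.
If the smuggler plays Route-2, the inspector's expected payoff is (1/2)·(-4) + (1/4)·5 + (1/4)·2 = -1/4.
If the smuggler plays Route-3, the inspector's expected payoff is (1/2)·4 + (1/4)·(-7) + (1/4)·1 = 1/2.
The smuggler minimizes the inspector's payoff; the smallest is -5/2, so the best response is Route-1.

Route-1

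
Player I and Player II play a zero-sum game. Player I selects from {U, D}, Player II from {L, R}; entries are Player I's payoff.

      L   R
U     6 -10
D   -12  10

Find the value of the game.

Row minima: U → -10, D → -12; maximin = -10.
Column maxima: L → 6, R → 10; minimax = 6.
-10 ≠ 6, so there is no saddle point; optimal play is mixed.
Let Player I play U with probability p. Expected payoff against L: 6p + (-12)(1−p) = 18p − 12; against R: (-10)p + 10(1−p) = −20p + 10.
Setting these equal: 18p − 12 = −20p + 10 ⇒ 38p = 22 ⇒ p = 11/19, and the value is (18)·(11/19) − 12 = -30/19.
For Player II: with q = P(L), equating U's and D's payoffs gives 16q − 10 = −22q + 10 ⇒ q = 10/19.

-30/19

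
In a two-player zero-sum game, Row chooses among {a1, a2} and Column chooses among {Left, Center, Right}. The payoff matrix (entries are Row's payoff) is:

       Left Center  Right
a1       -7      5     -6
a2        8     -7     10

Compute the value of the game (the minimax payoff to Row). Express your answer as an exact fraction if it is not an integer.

-1/3

Row minima: a1 → -7, a2 → -7; maximin = -7.
Column maxima: Left → 8, Center → 5, Right → 10; minimax = 5.
-7 ≠ 5, so there is no saddle point; optimal play is mixed.
Right is strictly dominated by Left (it gives Row strictly more in every row), so Column never plays it.
On the remaining 2×2 (a1, a2 vs Left, Center):
Let Row play a1 with probability p. Expected payoff against Left: (-7)p + 8(1−p) = −15p + 8; against Center: 5p + (-7)(1−p) = 12p − 7.
Setting these equal: −15p + 8 = 12p − 7 ⇒ −27p = -15 ⇒ p = 5/9, and the value is (-15)·(5/9) + 8 = -1/3.
For Column: with q = P(Left), equating a1's and a2's payoffs gives −12q + 5 = 15q − 7 ⇒ q = 4/9.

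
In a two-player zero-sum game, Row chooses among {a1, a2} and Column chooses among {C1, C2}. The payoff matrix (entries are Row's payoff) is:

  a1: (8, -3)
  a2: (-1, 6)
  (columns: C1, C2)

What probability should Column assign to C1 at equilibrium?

Row minima: a1 → -3, a2 → -1; maximin = -1.
Column maxima: C1 → 8, C2 → 6; minimax = 6.
-1 ≠ 6, so there is no saddle point; optimal play is mixed.
Let Row play a1 with probability p. Expected payoff against C1: 8p + (-1)(1−p) = 9p − 1; against C2: (-3)p + 6(1−p) = −9p + 6.
Setting these equal: 9p − 1 = −9p + 6 ⇒ 18p = 7 ⇒ p = 7/18, and the value is (9)·(7/18) − 1 = 5/2.
For Column: with q = P(C1), equating a1's and a2's payoffs gives 11q − 3 = −7q + 6 ⇒ q = 1/2.

1/2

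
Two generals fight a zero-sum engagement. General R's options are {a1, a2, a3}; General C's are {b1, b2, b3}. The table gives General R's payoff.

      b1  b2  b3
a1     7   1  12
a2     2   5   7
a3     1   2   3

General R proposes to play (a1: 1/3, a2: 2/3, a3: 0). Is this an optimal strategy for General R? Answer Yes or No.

Against b1 this mix gives (1/3)·7 + (2/3)·2 = 11/3.
Against b2 this mix gives (1/3)·1 + (2/3)·5 = 11/3.
Against b3 this mix gives (1/3)·12 + (2/3)·7 = 26/3.
All of General C's active replies (b1, b2) yield 11/3, and no column does worse for General R. The mix makes General C indifferent and guarantees 11/3, so it is optimal.

Yes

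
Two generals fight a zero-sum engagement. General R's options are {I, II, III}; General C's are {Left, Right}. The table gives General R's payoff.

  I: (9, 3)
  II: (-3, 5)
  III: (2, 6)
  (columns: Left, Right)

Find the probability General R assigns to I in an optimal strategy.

2/5

Row minima: I → 3, II → -3, III → 2; maximin = 3.
Column maxima: Left → 9, Right → 6; minimax = 6.
3 ≠ 6, so there is no saddle point; optimal play is mixed.
II is strictly dominated by III, so General R never plays it.
On the remaining 2×2 (I, III vs Left, Right):
Let General R play I with probability p. Expected payoff against Left: 9p + 2(1−p) = 7p + 2; against Right: 3p + 6(1−p) = −3p + 6.
Setting these equal: 7p + 2 = −3p + 6 ⇒ 10p = 4 ⇒ p = 2/5, and the value is (7)·(2/5) + 2 = 24/5.
For General C: with q = P(Left), equating I's and III's payoffs gives 6q + 3 = −4q + 6 ⇒ q = 3/10.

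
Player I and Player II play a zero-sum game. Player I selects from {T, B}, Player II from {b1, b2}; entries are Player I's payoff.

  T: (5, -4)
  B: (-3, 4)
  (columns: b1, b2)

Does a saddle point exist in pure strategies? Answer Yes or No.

No

Row minima: T → -4, B → -3; maximin = -3.
Column maxima: b1 → 5, b2 → 4; minimax = 4.
-3 ≠ 4, so no pure-strategy equilibrium exists.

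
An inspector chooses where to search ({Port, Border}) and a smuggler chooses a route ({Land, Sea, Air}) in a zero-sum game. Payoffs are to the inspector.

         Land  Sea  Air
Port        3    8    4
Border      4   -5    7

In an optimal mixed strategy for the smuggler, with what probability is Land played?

13/14

Row minima: Port → 3, Border → -5; maximin = 3.
Column maxima: Land → 4, Sea → 8, Air → 7; minimax = 4.
3 ≠ 4, so there is no saddle point; optimal play is mixed.
Air is strictly dominated by Land (it gives the inspector strictly more in every row), so the smuggler never plays it.
On the remaining 2×2 (Port, Border vs Land, Sea):
Let the inspector play Port with probability p. Expected payoff against Land: 3p + 4(1−p) = −p + 4; against Sea: 8p + (-5)(1−p) = 13p − 5.
Setting these equal: −p + 4 = 13p − 5 ⇒ −14p = -9 ⇒ p = 9/14, and the value is (-1)·(9/14) + 4 = 47/14.
For the smuggler: with q = P(Land), equating Port's and Border's payoffs gives −5q + 8 = 9q − 5 ⇒ q = 13/14.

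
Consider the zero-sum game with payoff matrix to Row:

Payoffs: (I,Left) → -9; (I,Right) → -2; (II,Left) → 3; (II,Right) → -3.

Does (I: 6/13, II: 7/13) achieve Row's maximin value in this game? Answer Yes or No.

Against Left this mix gives (6/13)·(-9) + (7/13)·3 = -33/13.
Against Right this mix gives (6/13)·(-2) + (7/13)·(-3) = -33/13.
All of Column's active replies (Left, Right) yield -33/13, and no column does worse for Row. The mix makes Column indifferent and guarantees -33/13, so it is optimal.

Yes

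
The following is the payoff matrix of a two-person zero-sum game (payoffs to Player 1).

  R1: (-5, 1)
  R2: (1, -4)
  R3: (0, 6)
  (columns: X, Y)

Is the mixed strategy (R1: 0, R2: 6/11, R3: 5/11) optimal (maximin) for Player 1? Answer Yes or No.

Against X this mix gives (6/11)·1 + (5/11)·0 = 6/11.
Against Y this mix gives (6/11)·(-4) + (5/11)·6 = 6/11.
All of Player 2's active replies (X, Y) yield 6/11, and no column does worse for Player 1. The mix makes Player 2 indifferent and guarantees 6/11, so it is optimal.

Yes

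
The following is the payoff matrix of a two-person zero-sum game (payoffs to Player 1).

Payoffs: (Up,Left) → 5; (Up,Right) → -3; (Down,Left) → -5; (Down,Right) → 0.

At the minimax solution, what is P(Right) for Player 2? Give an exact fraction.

Row minima: Up → -3, Down → -5; maximin = -3.
Column maxima: Left → 5, Right → 0; minimax = 0.
-3 ≠ 0, so there is no saddle point; optimal play is mixed.
Let Player 1 play Up with probability p. Expected payoff against Left: 5p + (-5)(1−p) = 10p − 5; against Right: (-3)p + 0(1−p) = −3p.
Setting these equal: 10p − 5 = −3p ⇒ 13p = 5 ⇒ p = 5/13, and the value is (10)·(5/13) − 5 = -15/13.
For Player 2: with q = P(Left), equating Up's and Down's payoffs gives 8q − 3 = −5q ⇒ q = 3/13.

10/13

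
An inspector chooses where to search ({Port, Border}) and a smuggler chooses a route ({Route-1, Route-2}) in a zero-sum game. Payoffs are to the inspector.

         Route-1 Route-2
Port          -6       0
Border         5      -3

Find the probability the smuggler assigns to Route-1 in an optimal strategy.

Row minima: Port → -6, Border → -3; maximin = -3.
Column maxima: Route-1 → 5, Route-2 → 0; minimax = 0.
-3 ≠ 0, so there is no saddle point; optimal play is mixed.
Let the inspector play Port with probability p. Expected payoff against Route-1: (-6)p + 5(1−p) = −11p + 5; against Route-2: 0p + (-3)(1−p) = 3p − 3.
Setting these equal: −11p + 5 = 3p − 3 ⇒ −14p = -8 ⇒ p = 4/7, and the value is (-11)·(4/7) + 5 = -9/7.
For the smuggler: with q = P(Route-1), equating Port's and Border's payoffs gives −6q = 8q − 3 ⇒ q = 3/14.

3/14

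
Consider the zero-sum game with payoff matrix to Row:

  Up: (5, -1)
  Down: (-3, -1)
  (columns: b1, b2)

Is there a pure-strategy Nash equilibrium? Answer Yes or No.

Row minima: Up → -1, Down → -3; maximin = -1.
Column maxima: b1 → 5, b2 → -1; minimax = -1.
maximin = minimax = -1, so a saddle point exists.

Yes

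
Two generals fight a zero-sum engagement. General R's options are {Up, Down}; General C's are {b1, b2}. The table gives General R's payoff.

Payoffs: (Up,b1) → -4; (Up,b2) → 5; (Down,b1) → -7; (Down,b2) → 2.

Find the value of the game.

Row minima: Up → -4, Down → -7; maximin = -4.
Column maxima: b1 → -4, b2 → 5; minimax = -4.
Since maximin = minimax = -4, there is a saddle point and the value is -4.

-4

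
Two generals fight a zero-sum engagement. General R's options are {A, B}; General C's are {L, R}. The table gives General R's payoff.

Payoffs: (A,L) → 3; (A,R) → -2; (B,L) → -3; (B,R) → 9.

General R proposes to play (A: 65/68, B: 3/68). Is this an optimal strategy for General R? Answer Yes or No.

Against L this mix gives (65/68)·3 + (3/68)·(-3) = 93/34.
Against R this mix gives (65/68)·(-2) + (3/68)·9 = -103/68.
General C will play R, holding General R to -103/68. Shifting weight toward the row that does better against R would raise this floor (the equalizing mix achieves 21/17 against both R and L), so the proposed strategy is not optimal.

No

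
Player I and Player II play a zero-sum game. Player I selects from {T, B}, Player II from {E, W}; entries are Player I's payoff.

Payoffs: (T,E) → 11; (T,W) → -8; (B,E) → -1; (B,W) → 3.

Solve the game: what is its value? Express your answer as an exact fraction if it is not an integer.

25/23

Row minima: T → -8, B → -1; maximin = -1.
Column maxima: E → 11, W → 3; minimax = 3.
-1 ≠ 3, so there is no saddle point; optimal play is mixed.
Let Player I play T with probability p. Expected payoff against E: 11p + (-1)(1−p) = 12p − 1; against W: (-8)p + 3(1−p) = −11p + 3.
Setting these equal: 12p − 1 = −11p + 3 ⇒ 23p = 4 ⇒ p = 4/23, and the value is (12)·(4/23) − 1 = 25/23.
For Player II: with q = P(E), equating T's and B's payoffs gives 19q − 8 = −4q + 3 ⇒ q = 11/23.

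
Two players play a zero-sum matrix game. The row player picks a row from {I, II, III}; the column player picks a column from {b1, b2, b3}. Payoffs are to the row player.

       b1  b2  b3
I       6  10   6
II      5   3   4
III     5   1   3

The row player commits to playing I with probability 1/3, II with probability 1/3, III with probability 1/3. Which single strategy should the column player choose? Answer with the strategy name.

If the column player plays b1, the row player's expected payoff is (1/3)·6 + (1/3)·5 + (1/3)·5 = 16/3.
If the column player plays b2, the row player's expected payoff is (1/3)·10 + (1/3)·3 + (1/3)·1 = 14/3.
If the column player plays b3, the row player's expected payoff is (1/3)·6 + (1/3)·4 + (1/3)·3 = 13/3.
The column player minimizes the row player's payoff; the smallest is 13/3, so the best response is b3.

b3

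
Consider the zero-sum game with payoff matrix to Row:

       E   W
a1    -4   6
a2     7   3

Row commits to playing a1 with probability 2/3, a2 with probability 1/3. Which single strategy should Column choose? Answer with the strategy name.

If Column plays E, Row's expected payoff is (2/3)·(-4) + (1/3)·7 = -1/3.
If Column plays W, Row's expected payoff is (2/3)·6 + (1/3)·3 = 5.
Column minimizes Row's payoff; the smallest is -1/3, so the best response is E.

E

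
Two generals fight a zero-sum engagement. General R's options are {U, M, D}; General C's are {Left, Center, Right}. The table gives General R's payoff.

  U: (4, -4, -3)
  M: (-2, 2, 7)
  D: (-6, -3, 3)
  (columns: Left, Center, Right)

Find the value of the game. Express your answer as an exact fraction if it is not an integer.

0

Row minima: U → -4, M → -2, D → -6; maximin = -2.
Column maxima: Left → 4, Center → 2, Right → 7; minimax = 2.
-2 ≠ 2, so there is no saddle point; optimal play is mixed.
D is strictly dominated by M, so General R never plays it.
Right is strictly dominated by Center (it gives General R strictly more in every row), so General C never plays it.
On the remaining 2×2 (U, M vs Left, Center):
Let General R play U with probability p. Expected payoff against Left: 4p + (-2)(1−p) = 6p − 2; against Center: (-4)p + 2(1−p) = −6p + 2.
Setting these equal: 6p − 2 = −6p + 2 ⇒ 12p = 4 ⇒ p = 1/3, and the value is (6)·(1/3) − 2 = 0.
For General C: with q = P(Left), equating U's and M's payoffs gives 8q − 4 = −4q + 2 ⇒ q = 1/2.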